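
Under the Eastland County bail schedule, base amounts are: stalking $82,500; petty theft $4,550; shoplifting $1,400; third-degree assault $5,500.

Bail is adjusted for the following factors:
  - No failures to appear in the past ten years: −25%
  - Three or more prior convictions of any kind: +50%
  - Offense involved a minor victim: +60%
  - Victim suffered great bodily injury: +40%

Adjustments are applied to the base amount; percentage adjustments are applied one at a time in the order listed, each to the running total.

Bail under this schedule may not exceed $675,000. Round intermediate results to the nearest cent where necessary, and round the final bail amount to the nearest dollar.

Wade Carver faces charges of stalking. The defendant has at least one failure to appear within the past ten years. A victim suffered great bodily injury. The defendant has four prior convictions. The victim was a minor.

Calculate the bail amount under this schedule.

$277,200

Base amounts from the schedule: stalking $82,500.
Single charge. Combined base = $82,500.
Three or more prior convictions of any kind (+50%): $82,500 × 1.5 = $123,750.
Offense involved a minor victim (+60%): $123,750 × 1.6 = $198,000.
Victim suffered great bodily injury (+40%): $198,000 × 1.4 = $277,200.
$277,200 is within the $675,000 maximum.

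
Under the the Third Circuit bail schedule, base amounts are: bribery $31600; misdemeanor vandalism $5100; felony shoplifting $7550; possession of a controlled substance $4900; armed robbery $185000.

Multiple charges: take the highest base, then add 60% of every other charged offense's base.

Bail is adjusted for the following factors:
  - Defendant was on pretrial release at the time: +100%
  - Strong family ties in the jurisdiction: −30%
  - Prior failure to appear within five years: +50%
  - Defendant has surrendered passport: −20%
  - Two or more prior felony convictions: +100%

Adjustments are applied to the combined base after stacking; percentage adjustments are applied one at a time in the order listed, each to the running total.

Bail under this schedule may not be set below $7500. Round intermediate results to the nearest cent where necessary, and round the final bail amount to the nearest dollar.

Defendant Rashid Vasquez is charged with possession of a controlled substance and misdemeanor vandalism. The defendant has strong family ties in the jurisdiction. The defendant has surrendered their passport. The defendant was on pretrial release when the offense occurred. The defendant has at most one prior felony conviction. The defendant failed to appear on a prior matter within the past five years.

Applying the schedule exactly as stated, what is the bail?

$13507

Base amounts from the schedule: possession of a controlled substance $4900; misdemeanor vandalism $5100.
Stacking rule: highest base plus 60% of each additional charge. Highest is misdemeanor vandalism at $5100. Additional: $4900 × 60% = $2940. Combined base = $5100 + $2940 = $8040.
Defendant was on pretrial release at the time (+100%): $8040 × 2 = $16080.
Strong family ties in the jurisdiction (−30%): $16080 × 0.7 = $11256.
Prior failure to appear within five years (+50%): $11256 × 1.5 = $16884.
Defendant has surrendered passport (−20%): $16884 × 0.8 = $13507.20.
$13507.20 is at or above the $7500 minimum.
Rounded to the nearest dollar: $13507.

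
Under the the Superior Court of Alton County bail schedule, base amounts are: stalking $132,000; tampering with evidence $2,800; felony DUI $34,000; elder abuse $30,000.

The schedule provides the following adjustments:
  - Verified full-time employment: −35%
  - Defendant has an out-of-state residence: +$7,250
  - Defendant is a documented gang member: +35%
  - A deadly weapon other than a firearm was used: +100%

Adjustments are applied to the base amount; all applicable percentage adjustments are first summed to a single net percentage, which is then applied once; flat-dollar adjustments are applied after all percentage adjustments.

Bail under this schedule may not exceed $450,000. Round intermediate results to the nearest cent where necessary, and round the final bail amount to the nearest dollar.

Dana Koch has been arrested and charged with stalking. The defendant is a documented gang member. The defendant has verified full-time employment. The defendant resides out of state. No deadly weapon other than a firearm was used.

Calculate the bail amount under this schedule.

Base amounts from the schedule: stalking $132,000.
Single charge. Combined base = $132,000.
Net percentage adjustment: −35% +35% = +0%. $132,000 × 1 = $132,000.
Defendant has an out-of-state residence (+$7,250 flat): $132,000 + $7,250 = $139,250.
$139,250 is within the $450,000 maximum.

$139,250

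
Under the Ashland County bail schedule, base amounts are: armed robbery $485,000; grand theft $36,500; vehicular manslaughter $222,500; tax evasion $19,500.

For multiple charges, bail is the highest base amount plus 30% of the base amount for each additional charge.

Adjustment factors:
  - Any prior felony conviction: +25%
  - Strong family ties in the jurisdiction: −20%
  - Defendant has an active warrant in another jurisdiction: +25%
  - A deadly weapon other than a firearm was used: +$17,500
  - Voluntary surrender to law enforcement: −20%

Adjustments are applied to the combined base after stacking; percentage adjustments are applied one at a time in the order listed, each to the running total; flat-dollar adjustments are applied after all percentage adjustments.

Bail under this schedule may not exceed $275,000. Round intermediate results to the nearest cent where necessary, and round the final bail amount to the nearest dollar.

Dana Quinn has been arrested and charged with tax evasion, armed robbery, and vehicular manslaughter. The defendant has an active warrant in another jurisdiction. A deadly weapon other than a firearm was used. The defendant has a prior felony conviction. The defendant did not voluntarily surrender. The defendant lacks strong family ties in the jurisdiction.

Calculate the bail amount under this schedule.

$275,000

Base amounts from the schedule: tax evasion $19,500; armed robbery $485,000; vehicular manslaughter $222,500.
Stacking rule: highest base plus 30% of each additional charge. Highest is armed robbery at $485,000. Additional: $19,500 × 30% = $5,850; $222,500 × 30% = $66,750. Combined base = $485,000 + $72,600 = $557,600.
Any prior felony conviction (+25%): $557,600 × 1.25 = $697,000.
Defendant has an active warrant in another jurisdiction (+25%): $697,000 × 1.25 = $871,250.
A deadly weapon other than a firearm was used (+$17,500 flat): $871,250 + $17,500 = $888,750.
Result $888,750 exceeds the maximum of $275,000; bail is capped at $275,000.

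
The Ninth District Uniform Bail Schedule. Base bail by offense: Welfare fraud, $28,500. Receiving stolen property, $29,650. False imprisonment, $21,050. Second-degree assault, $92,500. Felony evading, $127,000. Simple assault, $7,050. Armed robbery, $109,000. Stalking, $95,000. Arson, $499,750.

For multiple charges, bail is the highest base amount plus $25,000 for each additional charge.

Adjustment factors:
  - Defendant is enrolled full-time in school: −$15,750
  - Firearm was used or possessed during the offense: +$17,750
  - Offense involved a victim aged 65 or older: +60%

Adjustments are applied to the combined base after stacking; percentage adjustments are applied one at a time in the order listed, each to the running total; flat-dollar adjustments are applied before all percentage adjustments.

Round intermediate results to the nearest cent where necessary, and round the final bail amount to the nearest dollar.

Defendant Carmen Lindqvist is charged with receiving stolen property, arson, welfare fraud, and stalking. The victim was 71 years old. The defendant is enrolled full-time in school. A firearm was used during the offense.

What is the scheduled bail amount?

Base amounts from the schedule: receiving stolen property $29,650; arson $499,750; welfare fraud $28,500; stalking $95,000.
Stacking rule: highest base plus $25,000 per additional charge. Highest is arson at $499,750; 3 additional charges → +$75,000. Combined base = $574,750.
Defendant is enrolled full-time in school (−$15,750 flat): $574,750 − $15,750 = $559,000.
Firearm was used or possessed during the offense (+$17,750 flat): $559,000 + $17,750 = $576,750.
Offense involved a victim aged 65 or older (+60%): $576,750 × 1.6 = $922,800.

$922,800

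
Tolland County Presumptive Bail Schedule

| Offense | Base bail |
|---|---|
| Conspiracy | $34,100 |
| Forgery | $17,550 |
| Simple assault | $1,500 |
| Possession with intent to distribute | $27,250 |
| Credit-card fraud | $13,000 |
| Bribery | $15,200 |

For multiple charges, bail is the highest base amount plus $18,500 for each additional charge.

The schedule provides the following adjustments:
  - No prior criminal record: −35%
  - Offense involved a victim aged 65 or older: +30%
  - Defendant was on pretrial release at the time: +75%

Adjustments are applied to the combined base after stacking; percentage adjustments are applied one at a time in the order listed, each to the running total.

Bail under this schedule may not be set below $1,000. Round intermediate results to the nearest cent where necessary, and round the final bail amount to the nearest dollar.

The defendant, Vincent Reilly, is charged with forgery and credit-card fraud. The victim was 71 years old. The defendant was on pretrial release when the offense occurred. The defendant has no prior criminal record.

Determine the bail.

$53,309

Base amounts from the schedule: forgery $17,550; credit-card fraud $13,000.
Stacking rule: highest base plus $18,500 per additional charge. Highest is forgery at $17,550; 1 additional charge → +$18,500. Combined base = $36,050.
No prior criminal record (−35%): $36,050 × 0.65 = $23,432.50.
Offense involved a victim aged 65 or older (+30%): $23,432.50 × 1.3 = $30,462.25.
Defendant was on pretrial release at the time (+75%): $30,462.25 × 1.75 = $53,308.94.
$53,308.94 is at or above the $1,000 minimum.
Rounded to the nearest dollar: $53,309.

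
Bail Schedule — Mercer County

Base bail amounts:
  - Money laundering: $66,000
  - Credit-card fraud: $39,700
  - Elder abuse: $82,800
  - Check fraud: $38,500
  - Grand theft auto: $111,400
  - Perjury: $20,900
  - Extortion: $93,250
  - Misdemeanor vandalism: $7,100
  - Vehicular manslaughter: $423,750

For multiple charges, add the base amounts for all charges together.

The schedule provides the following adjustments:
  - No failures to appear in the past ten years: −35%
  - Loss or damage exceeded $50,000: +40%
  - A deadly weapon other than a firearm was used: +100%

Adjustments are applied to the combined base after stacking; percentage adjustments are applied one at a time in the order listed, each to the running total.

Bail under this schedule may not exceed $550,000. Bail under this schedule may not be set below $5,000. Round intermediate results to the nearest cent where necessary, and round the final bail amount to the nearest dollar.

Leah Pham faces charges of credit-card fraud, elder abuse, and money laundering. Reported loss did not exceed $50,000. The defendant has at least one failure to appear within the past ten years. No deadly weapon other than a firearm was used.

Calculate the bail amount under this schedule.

Base amounts from the schedule: credit-card fraud $39,700; elder abuse $82,800; money laundering $66,000.
Stacking rule: sum of all bases. $39,700 + $82,800 + $66,000 = $188,500.
No adjustment factors apply to this defendant.
$188,500 is within the $550,000 maximum.
$188,500 is at or above the $5,000 minimum.

$188,500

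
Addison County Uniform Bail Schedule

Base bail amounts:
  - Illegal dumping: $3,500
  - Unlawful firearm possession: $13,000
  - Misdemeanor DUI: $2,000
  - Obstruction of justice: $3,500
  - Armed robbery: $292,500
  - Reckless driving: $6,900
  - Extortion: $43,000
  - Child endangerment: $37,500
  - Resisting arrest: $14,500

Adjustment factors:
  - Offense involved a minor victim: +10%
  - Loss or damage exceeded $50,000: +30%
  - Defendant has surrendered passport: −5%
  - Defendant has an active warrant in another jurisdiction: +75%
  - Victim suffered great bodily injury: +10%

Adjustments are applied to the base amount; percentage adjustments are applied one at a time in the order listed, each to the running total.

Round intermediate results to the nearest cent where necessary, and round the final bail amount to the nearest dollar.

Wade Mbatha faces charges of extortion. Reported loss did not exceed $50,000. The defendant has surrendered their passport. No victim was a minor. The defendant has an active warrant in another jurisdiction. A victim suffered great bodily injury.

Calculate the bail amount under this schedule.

$78,636

Base amounts from the schedule: extortion $43,000.
Single charge. Combined base = $43,000.
Defendant has surrendered passport (−5%): $43,000 × 0.95 = $40,850.
Defendant has an active warrant in another jurisdiction (+75%): $40,850 × 1.75 = $71,487.50.
Victim suffered great bodily injury (+10%): $71,487.50 × 1.1 = $78,636.25.
Rounded to the nearest dollar: $78,636.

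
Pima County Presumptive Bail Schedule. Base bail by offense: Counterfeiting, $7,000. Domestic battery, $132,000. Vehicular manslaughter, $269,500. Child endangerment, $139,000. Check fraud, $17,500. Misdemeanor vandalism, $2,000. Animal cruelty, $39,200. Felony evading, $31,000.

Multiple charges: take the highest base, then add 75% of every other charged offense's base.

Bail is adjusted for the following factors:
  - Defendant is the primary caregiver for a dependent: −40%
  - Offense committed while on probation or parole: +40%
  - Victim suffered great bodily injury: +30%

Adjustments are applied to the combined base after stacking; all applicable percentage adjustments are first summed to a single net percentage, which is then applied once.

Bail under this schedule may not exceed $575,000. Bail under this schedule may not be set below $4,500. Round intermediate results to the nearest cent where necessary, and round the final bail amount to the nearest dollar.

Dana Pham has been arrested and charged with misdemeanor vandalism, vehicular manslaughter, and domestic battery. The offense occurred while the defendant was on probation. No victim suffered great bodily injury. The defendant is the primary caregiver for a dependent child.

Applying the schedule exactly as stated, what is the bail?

Base amounts from the schedule: misdemeanor vandalism $2,000; vehicular manslaughter $269,500; domestic battery $132,000.
Stacking rule: highest base plus 75% of each additional charge. Highest is vehicular manslaughter at $269,500. Additional: $2,000 × 75% = $1,500; $132,000 × 75% = $99,000. Combined base = $269,500 + $100,500 = $370,000.
Net percentage adjustment: −40% +40% = +0%. $370,000 × 1 = $370,000.
$370,000 is within the $575,000 maximum.
$370,000 is at or above the $4,500 minimum.

$370,000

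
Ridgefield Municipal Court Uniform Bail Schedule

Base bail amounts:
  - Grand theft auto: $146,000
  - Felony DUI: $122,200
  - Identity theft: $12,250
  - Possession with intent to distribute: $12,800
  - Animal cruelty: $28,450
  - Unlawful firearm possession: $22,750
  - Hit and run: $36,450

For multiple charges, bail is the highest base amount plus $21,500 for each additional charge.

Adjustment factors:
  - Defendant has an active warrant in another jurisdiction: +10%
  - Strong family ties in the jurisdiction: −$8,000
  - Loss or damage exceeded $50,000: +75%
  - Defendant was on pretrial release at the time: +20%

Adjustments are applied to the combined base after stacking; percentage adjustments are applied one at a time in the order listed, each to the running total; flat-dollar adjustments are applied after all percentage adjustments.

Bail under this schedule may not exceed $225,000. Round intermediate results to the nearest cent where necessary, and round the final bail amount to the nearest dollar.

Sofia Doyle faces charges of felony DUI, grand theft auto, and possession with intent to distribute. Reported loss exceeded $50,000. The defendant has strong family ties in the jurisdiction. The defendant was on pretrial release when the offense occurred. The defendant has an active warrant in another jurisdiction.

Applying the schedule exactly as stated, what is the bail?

Base amounts from the schedule: felony DUI $122,200; grand theft auto $146,000; possession with intent to distribute $12,800.
Stacking rule: highest base plus $21,500 per additional charge. Highest is grand theft auto at $146,000; 2 additional charges → +$43,000. Combined base = $189,000.
Defendant has an active warrant in another jurisdiction (+10%): $189,000 × 1.1 = $207,900.
Loss or damage exceeded $50,000 (+75%): $207,900 × 1.75 = $363,825.
Defendant was on pretrial release at the time (+20%): $363,825 × 1.2 = $436,590.
Strong family ties in the jurisdiction (−$8,000 flat): $436,590 − $8,000 = $428,590.
Result $428,590 exceeds the maximum of $225,000; bail is capped at $225,000.

$225,000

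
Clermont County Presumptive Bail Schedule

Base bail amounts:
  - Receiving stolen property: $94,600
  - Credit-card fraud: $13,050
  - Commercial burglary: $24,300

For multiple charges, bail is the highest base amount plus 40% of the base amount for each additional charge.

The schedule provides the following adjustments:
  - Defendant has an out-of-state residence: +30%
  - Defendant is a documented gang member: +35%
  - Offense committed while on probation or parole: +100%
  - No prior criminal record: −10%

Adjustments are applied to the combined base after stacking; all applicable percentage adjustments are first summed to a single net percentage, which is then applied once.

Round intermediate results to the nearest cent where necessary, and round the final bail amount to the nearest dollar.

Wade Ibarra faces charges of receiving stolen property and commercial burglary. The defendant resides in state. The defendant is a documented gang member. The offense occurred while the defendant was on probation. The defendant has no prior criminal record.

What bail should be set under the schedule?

Base amounts from the schedule: receiving stolen property $94,600; commercial burglary $24,300.
Stacking rule: highest base plus 40% of each additional charge. Highest is receiving stolen property at $94,600. Additional: $24,300 × 40% = $9,720. Combined base = $94,600 + $9,720 = $104,320.
Net percentage adjustment: +35% +100% −10% = +125%. $104,320 × 2.25 = $234,720.

$234,720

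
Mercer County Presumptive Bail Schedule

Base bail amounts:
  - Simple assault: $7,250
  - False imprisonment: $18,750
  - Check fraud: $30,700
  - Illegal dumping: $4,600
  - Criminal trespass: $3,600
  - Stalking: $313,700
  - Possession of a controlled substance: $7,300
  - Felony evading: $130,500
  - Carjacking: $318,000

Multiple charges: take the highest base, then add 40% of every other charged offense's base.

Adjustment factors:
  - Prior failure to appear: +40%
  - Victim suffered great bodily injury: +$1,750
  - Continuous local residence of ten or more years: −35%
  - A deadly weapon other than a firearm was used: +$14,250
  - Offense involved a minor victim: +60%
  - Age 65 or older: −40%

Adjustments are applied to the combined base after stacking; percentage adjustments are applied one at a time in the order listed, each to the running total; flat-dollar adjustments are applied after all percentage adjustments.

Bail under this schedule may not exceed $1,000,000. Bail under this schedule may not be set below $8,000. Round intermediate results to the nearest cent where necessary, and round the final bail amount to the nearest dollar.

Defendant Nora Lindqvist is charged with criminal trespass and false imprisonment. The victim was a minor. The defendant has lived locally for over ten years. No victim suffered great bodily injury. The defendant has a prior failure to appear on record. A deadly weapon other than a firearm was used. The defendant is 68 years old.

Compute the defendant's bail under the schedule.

$31,888

Base amounts from the schedule: criminal trespass $3,600; false imprisonment $18,750.
Stacking rule: highest base plus 40% of each additional charge. Highest is false imprisonment at $18,750. Additional: $3,600 × 40% = $1,440. Combined base = $18,750 + $1,440 = $20,190.
Prior failure to appear (+40%): $20,190 × 1.4 = $28,266.
Continuous local residence of ten or more years (−35%): $28,266 × 0.65 = $18,372.90.
Offense involved a minor victim (+60%): $18,372.90 × 1.6 = $29,396.64.
Age 65 or older (−40%): $29,396.64 × 0.6 = $17,637.98.
A deadly weapon other than a firearm was used (+$14,250 flat): $17,637.98 + $14,250 = $31,887.98.
$31,887.98 is within the $1,000,000 maximum.
$31,887.98 is at or above the $8,000 minimum.
Rounded to the nearest dollar: $31,888.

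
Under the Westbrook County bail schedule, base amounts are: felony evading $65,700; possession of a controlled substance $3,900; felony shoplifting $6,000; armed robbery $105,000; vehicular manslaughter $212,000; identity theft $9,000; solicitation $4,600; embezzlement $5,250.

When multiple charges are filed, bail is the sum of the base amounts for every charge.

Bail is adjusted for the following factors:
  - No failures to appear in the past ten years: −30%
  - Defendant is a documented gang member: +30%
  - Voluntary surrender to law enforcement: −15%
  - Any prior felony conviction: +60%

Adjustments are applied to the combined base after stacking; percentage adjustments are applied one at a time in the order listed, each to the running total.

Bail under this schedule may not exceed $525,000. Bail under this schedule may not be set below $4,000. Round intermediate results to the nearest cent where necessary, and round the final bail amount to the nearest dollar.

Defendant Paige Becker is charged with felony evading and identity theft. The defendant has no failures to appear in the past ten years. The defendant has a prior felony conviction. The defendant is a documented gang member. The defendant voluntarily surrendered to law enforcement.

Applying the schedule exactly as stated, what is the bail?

$92,449

Base amounts from the schedule: felony evading $65,700; identity theft $9,000.
Stacking rule: sum of all bases. $65,700 + $9,000 = $74,700.
No failures to appear in the past ten years (−30%): $74,700 × 0.7 = $52,290.
Defendant is a documented gang member (+30%): $52,290 × 1.3 = $67,977.
Voluntary surrender to law enforcement (−15%): $67,977 × 0.85 = $57,780.45.
Any prior felony conviction (+60%): $57,780.45 × 1.6 = $92,448.72.
$92,448.72 is within the $525,000 maximum.
$92,448.72 is at or above the $4,000 minimum.
Rounded to the nearest dollar: $92,449.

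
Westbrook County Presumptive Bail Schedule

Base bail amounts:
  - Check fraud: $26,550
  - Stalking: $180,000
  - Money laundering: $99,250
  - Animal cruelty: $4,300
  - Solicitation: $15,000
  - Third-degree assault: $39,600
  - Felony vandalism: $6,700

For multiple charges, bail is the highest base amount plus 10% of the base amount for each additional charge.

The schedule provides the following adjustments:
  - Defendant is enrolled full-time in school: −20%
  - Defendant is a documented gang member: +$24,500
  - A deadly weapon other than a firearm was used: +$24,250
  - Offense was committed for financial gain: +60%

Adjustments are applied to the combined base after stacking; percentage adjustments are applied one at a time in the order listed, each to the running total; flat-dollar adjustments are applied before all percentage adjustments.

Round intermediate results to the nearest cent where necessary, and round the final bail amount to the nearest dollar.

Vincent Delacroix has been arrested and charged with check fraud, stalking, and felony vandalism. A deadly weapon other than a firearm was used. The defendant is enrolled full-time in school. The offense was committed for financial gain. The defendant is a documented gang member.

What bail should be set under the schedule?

Base amounts from the schedule: check fraud $26,550; stalking $180,000; felony vandalism $6,700.
Stacking rule: highest base plus 10% of each additional charge. Highest is stalking at $180,000. Additional: $26,550 × 10% = $2,655; $6,700 × 10% = $670. Combined base = $180,000 + $3,325 = $183,325.
Defendant is a documented gang member (+$24,500 flat): $183,325 + $24,500 = $207,825.
A deadly weapon other than a firearm was used (+$24,250 flat): $207,825 + $24,250 = $232,075.
Defendant is enrolled full-time in school (−20%): $232,075 × 0.8 = $185,660.
Offense was committed for financial gain (+60%): $185,660 × 1.6 = $297,056.

$297,056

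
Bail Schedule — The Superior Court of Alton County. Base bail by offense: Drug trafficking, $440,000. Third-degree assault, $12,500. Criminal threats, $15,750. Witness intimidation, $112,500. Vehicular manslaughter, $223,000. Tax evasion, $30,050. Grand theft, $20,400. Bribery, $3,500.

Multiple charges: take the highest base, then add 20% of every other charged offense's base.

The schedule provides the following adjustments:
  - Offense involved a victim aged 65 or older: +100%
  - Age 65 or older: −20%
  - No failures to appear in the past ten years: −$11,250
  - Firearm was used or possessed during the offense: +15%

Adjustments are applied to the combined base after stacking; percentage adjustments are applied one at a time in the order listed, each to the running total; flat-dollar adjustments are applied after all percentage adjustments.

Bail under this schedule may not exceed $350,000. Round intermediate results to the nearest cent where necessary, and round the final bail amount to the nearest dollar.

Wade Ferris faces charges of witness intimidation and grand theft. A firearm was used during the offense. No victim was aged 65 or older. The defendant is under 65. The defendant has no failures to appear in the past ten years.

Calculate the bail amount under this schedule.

Base amounts from the schedule: witness intimidation $112,500; grand theft $20,400.
Stacking rule: highest base plus 20% of each additional charge. Highest is witness intimidation at $112,500. Additional: $20,400 × 20% = $4,080. Combined base = $112,500 + $4,080 = $116,580.
Firearm was used or possessed during the offense (+15%): $116,580 × 1.15 = $134,067.
No failures to appear in the past ten years (−$11,250 flat): $134,067 − $11,250 = $122,817.
$122,817 is within the $350,000 maximum.

$122,817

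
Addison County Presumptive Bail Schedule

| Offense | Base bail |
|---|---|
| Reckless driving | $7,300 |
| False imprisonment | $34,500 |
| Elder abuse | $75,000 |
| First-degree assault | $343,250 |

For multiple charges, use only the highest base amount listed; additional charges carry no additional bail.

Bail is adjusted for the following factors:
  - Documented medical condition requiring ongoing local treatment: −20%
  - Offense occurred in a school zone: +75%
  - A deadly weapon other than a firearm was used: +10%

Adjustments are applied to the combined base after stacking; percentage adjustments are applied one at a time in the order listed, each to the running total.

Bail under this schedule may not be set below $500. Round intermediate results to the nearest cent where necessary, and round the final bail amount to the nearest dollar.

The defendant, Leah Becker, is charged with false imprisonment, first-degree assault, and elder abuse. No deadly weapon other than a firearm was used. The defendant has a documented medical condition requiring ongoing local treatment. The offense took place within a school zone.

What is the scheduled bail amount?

Base amounts from the schedule: false imprisonment $34,500; first-degree assault $343,250; elder abuse $75,000.
Stacking rule: use the highest base only. Highest is first-degree assault at $343,250. Combined base = $343,250.
Documented medical condition requiring ongoing local treatment (−20%): $343,250 × 0.8 = $274,600.
Offense occurred in a school zone (+75%): $274,600 × 1.75 = $480,550.
$480,550 is at or above the $500 minimum.

$480,550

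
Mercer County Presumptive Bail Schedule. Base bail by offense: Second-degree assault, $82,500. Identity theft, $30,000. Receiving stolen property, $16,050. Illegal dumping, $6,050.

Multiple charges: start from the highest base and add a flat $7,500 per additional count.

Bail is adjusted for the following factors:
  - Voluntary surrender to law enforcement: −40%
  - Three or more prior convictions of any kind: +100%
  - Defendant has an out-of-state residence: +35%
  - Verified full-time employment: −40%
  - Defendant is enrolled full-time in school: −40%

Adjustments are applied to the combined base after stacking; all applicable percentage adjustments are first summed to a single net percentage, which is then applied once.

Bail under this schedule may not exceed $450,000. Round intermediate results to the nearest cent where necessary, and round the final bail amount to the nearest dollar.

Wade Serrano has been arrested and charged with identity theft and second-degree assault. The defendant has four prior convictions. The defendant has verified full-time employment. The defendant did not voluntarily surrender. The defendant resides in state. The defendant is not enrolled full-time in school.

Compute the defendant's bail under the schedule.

$144,000

Base amounts from the schedule: identity theft $30,000; second-degree assault $82,500.
Stacking rule: highest base plus $7,500 per additional charge. Highest is second-degree assault at $82,500; 1 additional charge → +$7,500. Combined base = $90,000.
Net percentage adjustment: +100% −40% = +60%. $90,000 × 1.6 = $144,000.
$144,000 is within the $450,000 maximum.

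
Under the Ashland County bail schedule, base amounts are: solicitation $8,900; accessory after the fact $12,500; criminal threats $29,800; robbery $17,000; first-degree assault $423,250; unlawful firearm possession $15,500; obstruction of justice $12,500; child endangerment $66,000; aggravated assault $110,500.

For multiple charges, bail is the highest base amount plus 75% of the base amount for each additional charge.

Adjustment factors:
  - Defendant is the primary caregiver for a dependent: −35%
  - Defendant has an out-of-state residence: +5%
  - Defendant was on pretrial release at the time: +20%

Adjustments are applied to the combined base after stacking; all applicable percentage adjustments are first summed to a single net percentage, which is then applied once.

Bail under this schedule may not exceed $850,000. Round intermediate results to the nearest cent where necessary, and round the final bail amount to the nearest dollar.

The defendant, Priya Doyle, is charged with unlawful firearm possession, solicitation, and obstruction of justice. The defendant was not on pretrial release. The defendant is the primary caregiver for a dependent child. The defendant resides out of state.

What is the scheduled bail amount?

Base amounts from the schedule: unlawful firearm possession $15,500; solicitation $8,900; obstruction of justice $12,500.
Stacking rule: highest base plus 75% of each additional charge. Highest is unlawful firearm possession at $15,500. Additional: $8,900 × 75% = $6,675; $12,500 × 75% = $9,375. Combined base = $15,500 + $16,050 = $31,550.
Net percentage adjustment: −35% +5% = −30%. $31,550 × 0.7 = $22,085.
$22,085 is within the $850,000 maximum.

$22,085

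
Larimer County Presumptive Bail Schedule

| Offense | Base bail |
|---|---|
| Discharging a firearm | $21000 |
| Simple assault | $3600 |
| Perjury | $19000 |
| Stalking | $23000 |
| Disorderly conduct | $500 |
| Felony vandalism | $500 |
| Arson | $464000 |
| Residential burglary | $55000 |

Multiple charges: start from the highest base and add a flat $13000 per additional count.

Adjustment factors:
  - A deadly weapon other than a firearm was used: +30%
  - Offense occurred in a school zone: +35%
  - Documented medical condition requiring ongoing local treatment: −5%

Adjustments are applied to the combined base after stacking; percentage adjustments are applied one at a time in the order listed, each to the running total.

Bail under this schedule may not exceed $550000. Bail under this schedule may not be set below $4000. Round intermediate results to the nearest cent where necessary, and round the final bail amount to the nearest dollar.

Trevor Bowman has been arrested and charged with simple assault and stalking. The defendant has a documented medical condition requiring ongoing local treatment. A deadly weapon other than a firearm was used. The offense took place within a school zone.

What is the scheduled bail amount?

Base amounts from the schedule: simple assault $3600; stalking $23000.
Stacking rule: highest base plus $13000 per additional charge. Highest is stalking at $23000; 1 additional charge → +$13000. Combined base = $36000.
A deadly weapon other than a firearm was used (+30%): $36000 × 1.3 = $46800.
Offense occurred in a school zone (+35%): $46800 × 1.35 = $63180.
Documented medical condition requiring ongoing local treatment (−5%): $63180 × 0.95 = $60021.
$60021 is within the $550000 maximum.
$60021 is at or above the $4000 minimum.

$60021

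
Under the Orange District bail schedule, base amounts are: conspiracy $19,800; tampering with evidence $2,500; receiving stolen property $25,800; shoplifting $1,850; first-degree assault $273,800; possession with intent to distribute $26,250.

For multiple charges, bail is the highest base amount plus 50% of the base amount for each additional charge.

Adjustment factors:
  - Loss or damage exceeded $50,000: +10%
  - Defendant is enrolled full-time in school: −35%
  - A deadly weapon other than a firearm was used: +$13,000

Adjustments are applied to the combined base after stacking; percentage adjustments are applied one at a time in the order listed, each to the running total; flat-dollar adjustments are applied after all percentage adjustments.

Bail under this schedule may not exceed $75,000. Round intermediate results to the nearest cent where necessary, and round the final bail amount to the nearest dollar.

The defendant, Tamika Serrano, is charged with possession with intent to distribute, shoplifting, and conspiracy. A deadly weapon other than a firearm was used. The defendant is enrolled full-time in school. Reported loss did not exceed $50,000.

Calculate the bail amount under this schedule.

$37,099

Base amounts from the schedule: possession with intent to distribute $26,250; shoplifting $1,850; conspiracy $19,800.
Stacking rule: highest base plus 50% of each additional charge. Highest is possession with intent to distribute at $26,250. Additional: $1,850 × 50% = $925; $19,800 × 50% = $9,900. Combined base = $26,250 + $10,825 = $37,075.
Defendant is enrolled full-time in school (−35%): $37,075 × 0.65 = $24,098.75.
A deadly weapon other than a firearm was used (+$13,000 flat): $24,098.75 + $13,000 = $37,098.75.
$37,098.75 is within the $75,000 maximum.
Rounded to the nearest dollar: $37,099.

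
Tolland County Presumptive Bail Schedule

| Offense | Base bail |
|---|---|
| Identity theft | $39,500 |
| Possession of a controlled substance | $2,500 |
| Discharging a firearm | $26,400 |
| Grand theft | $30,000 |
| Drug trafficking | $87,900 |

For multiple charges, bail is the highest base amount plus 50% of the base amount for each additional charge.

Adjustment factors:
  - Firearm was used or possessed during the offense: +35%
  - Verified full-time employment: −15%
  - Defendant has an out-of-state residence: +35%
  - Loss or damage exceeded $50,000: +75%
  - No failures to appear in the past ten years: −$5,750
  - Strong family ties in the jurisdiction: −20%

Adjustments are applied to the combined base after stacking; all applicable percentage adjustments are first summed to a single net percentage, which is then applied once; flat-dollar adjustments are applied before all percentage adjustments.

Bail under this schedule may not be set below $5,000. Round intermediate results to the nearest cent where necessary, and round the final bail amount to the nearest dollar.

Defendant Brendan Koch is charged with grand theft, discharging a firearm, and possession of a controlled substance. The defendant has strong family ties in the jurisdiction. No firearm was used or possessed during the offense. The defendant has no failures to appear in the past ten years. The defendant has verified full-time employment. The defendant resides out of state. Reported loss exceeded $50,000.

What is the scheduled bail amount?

Base amounts from the schedule: grand theft $30,000; discharging a firearm $26,400; possession of a controlled substance $2,500.
Stacking rule: highest base plus 50% of each additional charge. Highest is grand theft at $30,000. Additional: $26,400 × 50% = $13,200; $2,500 × 50% = $1,250. Combined base = $30,000 + $14,450 = $44,450.
No failures to appear in the past ten years (−$5,750 flat): $44,450 − $5,750 = $38,700.
Net percentage adjustment: −15% +35% +75% −20% = +75%. $38,700 × 1.75 = $67,725.
$67,725 is at or above the $5,000 minimum.

$67,725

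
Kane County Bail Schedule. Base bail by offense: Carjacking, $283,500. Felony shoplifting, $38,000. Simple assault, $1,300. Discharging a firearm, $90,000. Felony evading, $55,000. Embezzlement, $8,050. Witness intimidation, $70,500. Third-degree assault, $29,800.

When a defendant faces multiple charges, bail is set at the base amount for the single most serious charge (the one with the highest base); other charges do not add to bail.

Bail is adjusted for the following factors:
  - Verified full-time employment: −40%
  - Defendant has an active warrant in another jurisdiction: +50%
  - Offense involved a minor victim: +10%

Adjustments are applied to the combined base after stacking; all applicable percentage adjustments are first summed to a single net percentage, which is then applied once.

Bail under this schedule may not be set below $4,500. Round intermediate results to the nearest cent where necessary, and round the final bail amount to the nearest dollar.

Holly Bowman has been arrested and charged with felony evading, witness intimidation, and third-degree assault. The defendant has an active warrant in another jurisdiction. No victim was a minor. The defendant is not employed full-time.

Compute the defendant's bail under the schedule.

Base amounts from the schedule: felony evading $55,000; witness intimidation $70,500; third-degree assault $29,800.
Stacking rule: use the highest base only. Highest is witness intimidation at $70,500. Combined base = $70,500.
Defendant has an active warrant in another jurisdiction (+50%): $70,500 × 1.5 = $105,750.
$105,750 is at or above the $4,500 minimum.

$105,750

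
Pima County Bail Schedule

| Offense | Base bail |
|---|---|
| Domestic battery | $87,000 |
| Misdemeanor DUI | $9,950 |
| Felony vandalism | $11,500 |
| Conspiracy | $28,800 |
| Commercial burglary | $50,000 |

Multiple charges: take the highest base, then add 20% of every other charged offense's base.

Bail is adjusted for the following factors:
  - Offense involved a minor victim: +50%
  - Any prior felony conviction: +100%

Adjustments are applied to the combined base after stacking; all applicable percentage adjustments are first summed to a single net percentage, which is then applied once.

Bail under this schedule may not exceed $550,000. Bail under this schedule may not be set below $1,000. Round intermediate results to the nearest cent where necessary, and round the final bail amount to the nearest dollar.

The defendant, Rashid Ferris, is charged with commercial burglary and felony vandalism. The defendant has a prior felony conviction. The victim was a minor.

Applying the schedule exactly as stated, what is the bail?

Base amounts from the schedule: commercial burglary $50,000; felony vandalism $11,500.
Stacking rule: highest base plus 20% of each additional charge. Highest is commercial burglary at $50,000. Additional: $11,500 × 20% = $2,300. Combined base = $50,000 + $2,300 = $52,300.
Net percentage adjustment: +50% +100% = +150%. $52,300 × 2.5 = $130,750.
$130,750 is within the $550,000 maximum.
$130,750 is at or above the $1,000 minimum.

$130,750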